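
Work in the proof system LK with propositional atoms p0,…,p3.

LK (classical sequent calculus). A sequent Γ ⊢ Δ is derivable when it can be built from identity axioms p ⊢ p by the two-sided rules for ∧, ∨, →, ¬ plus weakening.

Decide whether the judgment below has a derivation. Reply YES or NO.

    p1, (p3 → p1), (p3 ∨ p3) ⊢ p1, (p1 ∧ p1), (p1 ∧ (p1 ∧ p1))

Derivation (root first):
[∨L] p1, (p3 → p1), (p3 ∨ p3) ⊢ p1, (p1 ∧ p1), (p1 ∧ (p1 ∧ p1))
  [∧R] p1, (p3 → p1), p3 ⊢ p1, (p1 ∧ (p1 ∧ p1))
    [Ax] p1 ⊢ p1
    [∧R] p1, (p3 → p1), p3 ⊢ p1, (p1 ∧ p1)
      [→L] p3, (p3 → p1) ⊢ p1
        [Ax] p3 ⊢ p3
        [Ax] p1 ⊢ p1
      [WR] p1 ⊢ p1, p1
        [Ax] p1 ⊢ p1
  [∧R] p1, (p3 → p1), p3 ⊢ p1, (p1 ∧ p1)
    [→L] p3, (p3 → p1) ⊢ p1
      [Ax] p3 ⊢ p3
      [Ax] p1 ⊢ p1
    [WR] p1 ⊢ p1, p1
      [Ax] p1 ⊢ p1

Result: YES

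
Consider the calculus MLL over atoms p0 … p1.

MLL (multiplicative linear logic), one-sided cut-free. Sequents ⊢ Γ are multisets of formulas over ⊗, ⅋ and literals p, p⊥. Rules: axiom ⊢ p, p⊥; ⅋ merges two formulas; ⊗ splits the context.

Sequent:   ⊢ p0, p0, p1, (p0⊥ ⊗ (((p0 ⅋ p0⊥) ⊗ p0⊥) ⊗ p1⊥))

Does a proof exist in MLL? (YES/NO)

Derivation (root first):
[⊗]  ⊢ p0, p0, p1, (p0⊥ ⊗ (((p0 ⅋ p0⊥) ⊗ p0⊥) ⊗ p1⊥))
  [Ax]  ⊢ p0, p0⊥
  [⊗]  ⊢ p0, p1, (((p0 ⅋ p0⊥) ⊗ p0⊥) ⊗ p1⊥)
    [⊗]  ⊢ p0, ((p0 ⅋ p0⊥) ⊗ p0⊥)
      [⅋]  ⊢ (p0 ⅋ p0⊥)
        [Ax]  ⊢ p0, p0⊥
      [Ax]  ⊢ p0, p0⊥
    [Ax]  ⊢ p1, p1⊥

Result: YES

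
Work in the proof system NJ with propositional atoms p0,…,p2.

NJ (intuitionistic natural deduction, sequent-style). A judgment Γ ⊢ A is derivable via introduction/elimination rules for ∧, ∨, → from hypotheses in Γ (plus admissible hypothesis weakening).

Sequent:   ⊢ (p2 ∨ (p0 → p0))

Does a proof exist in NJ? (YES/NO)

Derivation trace:
[∨I₂]  ⊢ (p2 ∨ (p0 → p0))
  [→I]  ⊢ (p0 → p0)
    [Ax] p0 ⊢ p0

Result: YES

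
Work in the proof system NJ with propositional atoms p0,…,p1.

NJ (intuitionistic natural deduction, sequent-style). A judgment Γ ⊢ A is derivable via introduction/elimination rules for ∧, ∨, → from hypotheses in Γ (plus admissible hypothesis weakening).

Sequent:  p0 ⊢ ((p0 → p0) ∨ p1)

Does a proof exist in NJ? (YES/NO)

Derivation (root first):
[Wk] p0 ⊢ ((p0 → p0) ∨ p1)
  [∨I₁]  ⊢ ((p0 → p0) ∨ p1)
    [→I]  ⊢ (p0 → p0)
      [Ax] p0 ⊢ p0

Result: YES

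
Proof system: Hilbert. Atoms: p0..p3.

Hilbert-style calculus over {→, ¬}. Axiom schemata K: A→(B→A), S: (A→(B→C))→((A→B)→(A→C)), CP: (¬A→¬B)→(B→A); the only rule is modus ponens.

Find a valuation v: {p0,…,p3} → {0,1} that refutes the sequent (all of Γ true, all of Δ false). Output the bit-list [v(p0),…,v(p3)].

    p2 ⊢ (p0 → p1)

Truth-table refutation:
  v=0000: Γ:[p2=F] Δ:[(p0 → p1)=T] refutes=False
  v=0001: Γ:[p2=F] Δ:[(p0 → p1)=T] refutes=False
  v=0010: Γ:[p2=T] Δ:[(p0 → p1)=T] refutes=False
  v=0011: Γ:[p2=T] Δ:[(p0 → p1)=T] refutes=False
  v=0100: Γ:[p2=F] Δ:[(p0 → p1)=T] refutes=False
  v=0101: Γ:[p2=F] Δ:[(p0 → p1)=T] refutes=False
  v=0110: Γ:[p2=T] Δ:[(p0 → p1)=T] refutes=False
  v=0111: Γ:[p2=T] Δ:[(p0 → p1)=T] refutes=False
  v=1000: Γ:[p2=F] Δ:[(p0 → p1)=F] refutes=False
  v=1001: Γ:[p2=F] Δ:[(p0 → p1)=F] refutes=False
  v=1010: Γ:[p2=T] Δ:[(p0 → p1)=F] refutes=True  ← countermodel

Result: [1, 0, 1, 0]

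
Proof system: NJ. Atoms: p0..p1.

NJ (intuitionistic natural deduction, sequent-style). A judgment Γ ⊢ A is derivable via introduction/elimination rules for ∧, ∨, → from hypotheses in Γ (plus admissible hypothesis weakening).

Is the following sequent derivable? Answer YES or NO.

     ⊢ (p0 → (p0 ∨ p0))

Derivation (root first):
[→I]  ⊢ (p0 → (p0 ∨ p0))
  [∨I₁] p0 ⊢ (p0 ∨ p0)
    [Ax] p0 ⊢ p0

Result: YES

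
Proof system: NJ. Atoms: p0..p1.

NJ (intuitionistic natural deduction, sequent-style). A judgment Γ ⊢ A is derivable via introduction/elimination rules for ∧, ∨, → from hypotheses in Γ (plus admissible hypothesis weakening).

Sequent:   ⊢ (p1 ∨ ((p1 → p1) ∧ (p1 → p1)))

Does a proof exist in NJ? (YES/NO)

Derivation trace:
[∨I₂]  ⊢ (p1 ∨ ((p1 → p1) ∧ (p1 → p1)))
  [∧I]  ⊢ ((p1 → p1) ∧ (p1 → p1))
    [→I]  ⊢ (p1 → p1)
      [Ax] p1 ⊢ p1
    [→I]  ⊢ (p1 → p1)
      [Ax] p1 ⊢ p1

Result: YES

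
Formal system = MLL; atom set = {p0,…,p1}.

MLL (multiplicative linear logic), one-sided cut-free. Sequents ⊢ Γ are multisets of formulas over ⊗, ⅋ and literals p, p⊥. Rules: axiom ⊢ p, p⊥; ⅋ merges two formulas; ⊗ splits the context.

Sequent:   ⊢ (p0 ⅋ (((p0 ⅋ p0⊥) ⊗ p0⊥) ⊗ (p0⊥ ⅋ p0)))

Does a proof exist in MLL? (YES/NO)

Derivation trace:
[⅋]  ⊢ (p0 ⅋ (((p0 ⅋ p0⊥) ⊗ p0⊥) ⊗ (p0⊥ ⅋ p0)))
  [⊗]  ⊢ p0, (((p0 ⅋ p0⊥) ⊗ p0⊥) ⊗ (p0⊥ ⅋ p0))
    [⊗]  ⊢ p0, ((p0 ⅋ p0⊥) ⊗ p0⊥)
      [⅋]  ⊢ (p0 ⅋ p0⊥)
        [Ax]  ⊢ p0, p0⊥
      [Ax]  ⊢ p0, p0⊥
    [⅋]  ⊢ (p0⊥ ⅋ p0)
      [Ax]  ⊢ p0, p0⊥

Result: YES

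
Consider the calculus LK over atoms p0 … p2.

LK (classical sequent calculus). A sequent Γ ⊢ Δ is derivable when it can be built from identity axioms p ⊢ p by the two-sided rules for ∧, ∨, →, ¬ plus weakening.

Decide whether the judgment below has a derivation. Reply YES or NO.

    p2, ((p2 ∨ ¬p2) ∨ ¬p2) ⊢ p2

Derivation trace:
[∨L] p2, ((p2 ∨ ¬p2) ∨ ¬p2) ⊢ p2
  [∨L] p2, (p2 ∨ ¬p2) ⊢ p2
    [Ax] p2 ⊢ p2
    [¬L] p2, ¬p2 ⊢ 
      [Ax] p2 ⊢ p2
  [¬L] p2, ¬p2 ⊢ 
    [Ax] p2 ⊢ p2

Result: YES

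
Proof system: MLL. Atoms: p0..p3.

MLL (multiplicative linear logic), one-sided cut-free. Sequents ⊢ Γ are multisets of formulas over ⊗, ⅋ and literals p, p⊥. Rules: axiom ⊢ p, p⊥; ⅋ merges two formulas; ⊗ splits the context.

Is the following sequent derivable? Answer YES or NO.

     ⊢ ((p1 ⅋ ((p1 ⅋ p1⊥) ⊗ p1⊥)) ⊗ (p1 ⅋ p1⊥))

Derivation trace:
[⊗]  ⊢ ((p1 ⅋ ((p1 ⅋ p1⊥) ⊗ p1⊥)) ⊗ (p1 ⅋ p1⊥))
  [⅋]  ⊢ (p1 ⅋ ((p1 ⅋ p1⊥) ⊗ p1⊥))
    [⊗]  ⊢ p1, ((p1 ⅋ p1⊥) ⊗ p1⊥)
      [⅋]  ⊢ (p1 ⅋ p1⊥)
        [Ax]  ⊢ p1, p1⊥
      [Ax]  ⊢ p1, p1⊥
  [⅋]  ⊢ (p1 ⅋ p1⊥)
    [Ax]  ⊢ p1, p1⊥

Result: YES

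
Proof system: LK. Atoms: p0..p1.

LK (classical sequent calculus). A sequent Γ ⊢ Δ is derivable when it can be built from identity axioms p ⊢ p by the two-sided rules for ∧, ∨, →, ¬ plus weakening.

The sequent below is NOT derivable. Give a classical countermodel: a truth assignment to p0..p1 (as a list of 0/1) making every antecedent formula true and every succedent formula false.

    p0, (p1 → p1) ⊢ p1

Search for a countermodel by truth-table:
  v=00: Γ:[p0=F, (p1 → p1)=T] Δ:[p1=F] refutes=False
  v=01: Γ:[p0=F, (p1 → p1)=T] Δ:[p1=T] refutes=False
  v=10: Γ:[p0=T, (p1 → p1)=T] Δ:[p1=F] refutes=True  ← countermodel

Result: [1, 0]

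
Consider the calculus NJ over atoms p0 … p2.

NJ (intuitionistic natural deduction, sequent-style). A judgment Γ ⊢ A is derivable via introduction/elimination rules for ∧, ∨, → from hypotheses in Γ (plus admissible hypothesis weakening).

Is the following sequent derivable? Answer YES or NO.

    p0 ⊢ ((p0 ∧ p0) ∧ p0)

Derivation (root first):
[∧I] p0 ⊢ ((p0 ∧ p0) ∧ p0)
  [∧I] p0 ⊢ (p0 ∧ p0)
    [Ax] p0 ⊢ p0
    [Ax] p0 ⊢ p0
  [Ax] p0 ⊢ p0

Result: YES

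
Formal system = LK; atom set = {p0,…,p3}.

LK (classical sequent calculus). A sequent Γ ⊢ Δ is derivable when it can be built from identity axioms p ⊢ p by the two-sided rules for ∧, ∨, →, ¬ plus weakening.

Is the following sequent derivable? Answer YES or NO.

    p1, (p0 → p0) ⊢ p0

Search for a countermodel by truth-table:
  v=0000: Γ:[p1=F, (p0 → p0)=T] Δ:[p0=F] refutes=False
  v=0001: Γ:[p1=F, (p0 → p0)=T] Δ:[p0=F] refutes=False
  v=0010: Γ:[p1=F, (p0 → p0)=T] Δ:[p0=F] refutes=False
  v=0011: Γ:[p1=F, (p0 → p0)=T] Δ:[p0=F] refutes=False
  v=0100: Γ:[p1=T, (p0 → p0)=T] Δ:[p0=F] refutes=True  ← countermodel

Result: NO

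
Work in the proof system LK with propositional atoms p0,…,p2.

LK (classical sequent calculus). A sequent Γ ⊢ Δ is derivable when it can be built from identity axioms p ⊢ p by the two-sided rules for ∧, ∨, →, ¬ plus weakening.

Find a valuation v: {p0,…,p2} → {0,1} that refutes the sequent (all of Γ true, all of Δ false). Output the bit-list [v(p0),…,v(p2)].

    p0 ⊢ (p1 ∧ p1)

Truth-table refutation:
  v=000: Γ:[p0=F] Δ:[(p1 ∧ p1)=F] refutes=False
  v=001: Γ:[p0=F] Δ:[(p1 ∧ p1)=F] refutes=False
  v=010: Γ:[p0=F] Δ:[(p1 ∧ p1)=T] refutes=False
  v=011: Γ:[p0=F] Δ:[(p1 ∧ p1)=T] refutes=False
  v=100: Γ:[p0=T] Δ:[(p1 ∧ p1)=F] refutes=True  ← countermodel

Result: [1, 0, 0]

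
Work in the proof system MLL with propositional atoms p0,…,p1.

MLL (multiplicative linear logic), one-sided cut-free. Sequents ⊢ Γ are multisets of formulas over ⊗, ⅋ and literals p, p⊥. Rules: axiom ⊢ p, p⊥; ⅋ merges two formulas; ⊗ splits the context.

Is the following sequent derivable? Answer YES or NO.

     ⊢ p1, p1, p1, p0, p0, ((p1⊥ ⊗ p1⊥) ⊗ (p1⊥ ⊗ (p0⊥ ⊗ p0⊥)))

Proof tree:
[⊗]  ⊢ p1, p1, p1, p0, p0, ((p1⊥ ⊗ p1⊥) ⊗ (p1⊥ ⊗ (p0⊥ ⊗ p0⊥)))
  [⊗]  ⊢ p1, p1, (p1⊥ ⊗ p1⊥)
    [Ax]  ⊢ p1, p1⊥
    [Ax]  ⊢ p1, p1⊥
  [⊗]  ⊢ p1, p0, p0, (p1⊥ ⊗ (p0⊥ ⊗ p0⊥))
    [Ax]  ⊢ p1, p1⊥
    [⊗]  ⊢ p0, p0, (p0⊥ ⊗ p0⊥)
      [Ax]  ⊢ p0, p0⊥
      [Ax]  ⊢ p0, p0⊥

Result: YES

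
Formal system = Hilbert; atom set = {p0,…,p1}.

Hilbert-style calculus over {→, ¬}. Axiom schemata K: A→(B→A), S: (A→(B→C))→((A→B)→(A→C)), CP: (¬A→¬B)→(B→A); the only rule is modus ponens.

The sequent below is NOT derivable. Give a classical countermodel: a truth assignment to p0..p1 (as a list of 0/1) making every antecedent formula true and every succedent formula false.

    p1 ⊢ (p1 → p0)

Enumerate valuations to refute Γ ⊢ Δ:
  v=00: Γ:[p1=F] Δ:[(p1 → p0)=T] refutes=False
  v=01: Γ:[p1=T] Δ:[(p1 → p0)=F] refutes=True  ← countermodel

Result: [0, 1]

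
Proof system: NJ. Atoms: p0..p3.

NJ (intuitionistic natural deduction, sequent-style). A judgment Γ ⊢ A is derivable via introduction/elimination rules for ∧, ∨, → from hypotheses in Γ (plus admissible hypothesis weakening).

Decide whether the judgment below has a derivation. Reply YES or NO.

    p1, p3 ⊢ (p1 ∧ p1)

Derivation (root first):
[∧I] p1, p3 ⊢ (p1 ∧ p1)
  [Wk] p1, p3 ⊢ p1
    [Ax] p1 ⊢ p1
  [Wk] p1, p3 ⊢ p1
    [Ax] p1 ⊢ p1

Result: YES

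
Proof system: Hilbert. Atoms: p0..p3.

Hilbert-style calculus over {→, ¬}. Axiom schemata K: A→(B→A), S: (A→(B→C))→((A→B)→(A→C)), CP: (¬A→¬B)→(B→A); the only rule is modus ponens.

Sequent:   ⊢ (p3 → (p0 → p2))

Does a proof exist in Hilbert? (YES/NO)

Search for a countermodel by truth-table:
  v=0000: Γ:[] Δ:[(p3 → (p0 → p2))=T] refutes=False
  v=0001: Γ:[] Δ:[(p3 → (p0 → p2))=T] refutes=False
  v=0010: Γ:[] Δ:[(p3 → (p0 → p2))=T] refutes=False
  v=0011: Γ:[] Δ:[(p3 → (p0 → p2))=T] refutes=False
  v=0100: Γ:[] Δ:[(p3 → (p0 → p2))=T] refutes=False
  v=0101: Γ:[] Δ:[(p3 → (p0 → p2))=T] refutes=False
  v=0110: Γ:[] Δ:[(p3 → (p0 → p2))=T] refutes=False
  v=0111: Γ:[] Δ:[(p3 → (p0 → p2))=T] refutes=False
  v=1000: Γ:[] Δ:[(p3 → (p0 → p2))=T] refutes=False
  v=1001: Γ:[] Δ:[(p3 → (p0 → p2))=F] refutes=True  ← countermodel

Result: NO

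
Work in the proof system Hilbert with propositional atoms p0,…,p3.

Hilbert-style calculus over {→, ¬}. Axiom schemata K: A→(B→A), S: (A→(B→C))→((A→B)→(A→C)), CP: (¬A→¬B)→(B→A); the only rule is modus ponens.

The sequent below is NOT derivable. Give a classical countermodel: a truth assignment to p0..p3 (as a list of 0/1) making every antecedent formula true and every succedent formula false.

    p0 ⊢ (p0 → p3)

Search for a countermodel by truth-table:
  v=0000: Γ:[p0=F] Δ:[(p0 → p3)=T] refutes=False
  v=0001: Γ:[p0=F] Δ:[(p0 → p3)=T] refutes=False
  v=0010: Γ:[p0=F] Δ:[(p0 → p3)=T] refutes=False
  v=0011: Γ:[p0=F] Δ:[(p0 → p3)=T] refutes=False
  v=0100: Γ:[p0=F] Δ:[(p0 → p3)=T] refutes=False
  v=0101: Γ:[p0=F] Δ:[(p0 → p3)=T] refutes=False
  v=0110: Γ:[p0=F] Δ:[(p0 → p3)=T] refutes=False
  v=0111: Γ:[p0=F] Δ:[(p0 → p3)=T] refutes=False
  v=1000: Γ:[p0=T] Δ:[(p0 → p3)=F] refutes=True  ← countermodel

Result: [1, 0, 0, 0]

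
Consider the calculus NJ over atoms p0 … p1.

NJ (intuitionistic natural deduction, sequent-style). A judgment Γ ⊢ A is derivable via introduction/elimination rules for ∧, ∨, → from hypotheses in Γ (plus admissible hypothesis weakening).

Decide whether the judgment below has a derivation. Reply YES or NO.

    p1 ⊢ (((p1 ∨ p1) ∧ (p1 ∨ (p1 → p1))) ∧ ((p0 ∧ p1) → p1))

Derivation (root first):
[∧I] p1 ⊢ (((p1 ∨ p1) ∧ (p1 ∨ (p1 → p1))) ∧ ((p0 ∧ p1) → p1))
  [∧I] p1 ⊢ ((p1 ∨ p1) ∧ (p1 ∨ (p1 → p1)))
    [∨I₁] p1 ⊢ (p1 ∨ p1)
      [Ax] p1 ⊢ p1
    [∨I₂]  ⊢ (p1 ∨ (p1 → p1))
      [→I]  ⊢ (p1 → p1)
        [Ax] p1 ⊢ p1
  [→I] p1 ⊢ ((p0 ∧ p1) → p1)
    [Wk] p1, (p0 ∧ p1) ⊢ p1
      [Ax] p1 ⊢ p1

Result: YES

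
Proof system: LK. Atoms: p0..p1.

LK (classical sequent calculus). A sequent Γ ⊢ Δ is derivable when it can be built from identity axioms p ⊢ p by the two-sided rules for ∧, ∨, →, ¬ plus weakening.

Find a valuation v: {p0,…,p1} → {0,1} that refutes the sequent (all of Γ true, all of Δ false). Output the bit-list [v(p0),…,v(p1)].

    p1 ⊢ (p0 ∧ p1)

Search for a countermodel by truth-table:
  v=00: Γ:[p1=F] Δ:[(p0 ∧ p1)=F] refutes=False
  v=01: Γ:[p1=T] Δ:[(p0 ∧ p1)=F] refutes=True  ← countermodel

Result: [0, 1]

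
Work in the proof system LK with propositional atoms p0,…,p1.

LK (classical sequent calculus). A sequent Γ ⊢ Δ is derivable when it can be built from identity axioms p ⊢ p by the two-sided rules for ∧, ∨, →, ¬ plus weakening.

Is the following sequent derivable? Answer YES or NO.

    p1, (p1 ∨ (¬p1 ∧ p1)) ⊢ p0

Search for a countermodel by truth-table:
  v=00: Γ:[p1=F, (p1 ∨ (¬p1 ∧ p1))=F] Δ:[p0=F] refutes=False
  v=01: Γ:[p1=T, (p1 ∨ (¬p1 ∧ p1))=T] Δ:[p0=F] refutes=True  ← countermodel

Result: NO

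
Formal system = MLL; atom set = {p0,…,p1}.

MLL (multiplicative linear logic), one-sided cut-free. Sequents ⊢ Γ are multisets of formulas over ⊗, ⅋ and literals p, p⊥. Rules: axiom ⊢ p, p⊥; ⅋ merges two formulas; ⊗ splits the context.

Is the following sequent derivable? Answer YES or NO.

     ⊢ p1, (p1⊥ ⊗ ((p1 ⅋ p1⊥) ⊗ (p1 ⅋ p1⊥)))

Derivation trace:
[⊗]  ⊢ p1, (p1⊥ ⊗ ((p1 ⅋ p1⊥) ⊗ (p1 ⅋ p1⊥)))
  [Ax]  ⊢ p1, p1⊥
  [⊗]  ⊢ ((p1 ⅋ p1⊥) ⊗ (p1 ⅋ p1⊥))
    [⅋]  ⊢ (p1 ⅋ p1⊥)
      [Ax]  ⊢ p1, p1⊥
    [⅋]  ⊢ (p1 ⅋ p1⊥)
      [Ax]  ⊢ p1, p1⊥

Result: YES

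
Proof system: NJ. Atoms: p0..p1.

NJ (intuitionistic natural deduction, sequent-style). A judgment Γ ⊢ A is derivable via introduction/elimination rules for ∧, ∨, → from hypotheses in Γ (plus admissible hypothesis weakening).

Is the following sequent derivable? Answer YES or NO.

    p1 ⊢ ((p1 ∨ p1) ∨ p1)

Derivation trace:
[∨I₁] p1 ⊢ ((p1 ∨ p1) ∨ p1)
  [∨I₂] p1 ⊢ (p1 ∨ p1)
    [Ax] p1 ⊢ p1

Result: YES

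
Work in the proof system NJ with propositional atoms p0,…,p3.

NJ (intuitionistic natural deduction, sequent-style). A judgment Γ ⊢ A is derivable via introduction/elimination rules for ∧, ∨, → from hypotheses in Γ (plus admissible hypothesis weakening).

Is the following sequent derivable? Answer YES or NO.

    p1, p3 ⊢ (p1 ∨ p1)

Proof tree:
[Wk] p1, p3 ⊢ (p1 ∨ p1)
  [∨I₂] p1 ⊢ (p1 ∨ p1)
    [Ax] p1 ⊢ p1

Result: YES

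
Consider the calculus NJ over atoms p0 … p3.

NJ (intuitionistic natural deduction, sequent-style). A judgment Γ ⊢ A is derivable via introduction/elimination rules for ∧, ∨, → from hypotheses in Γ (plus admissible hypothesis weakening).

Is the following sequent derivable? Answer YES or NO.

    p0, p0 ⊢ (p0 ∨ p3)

Derivation (root first):
[Wk] p0, p0 ⊢ (p0 ∨ p3)
  [→E] p0 ⊢ (p0 ∨ p3)
    [→I]  ⊢ (p0 → (p0 ∨ p3))
      [∨I₁] p0 ⊢ (p0 ∨ p3)
        [Ax] p0 ⊢ p0
    [Ax] p0 ⊢ p0

Result: YES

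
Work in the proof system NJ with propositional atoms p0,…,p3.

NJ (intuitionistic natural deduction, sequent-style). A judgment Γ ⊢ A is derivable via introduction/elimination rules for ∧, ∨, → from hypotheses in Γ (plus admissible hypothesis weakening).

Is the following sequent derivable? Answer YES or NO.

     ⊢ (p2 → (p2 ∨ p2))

Proof tree:
[→I]  ⊢ (p2 → (p2 ∨ p2))
  [∨I₂] p2 ⊢ (p2 ∨ p2)
    [Ax] p2 ⊢ p2

Result: YES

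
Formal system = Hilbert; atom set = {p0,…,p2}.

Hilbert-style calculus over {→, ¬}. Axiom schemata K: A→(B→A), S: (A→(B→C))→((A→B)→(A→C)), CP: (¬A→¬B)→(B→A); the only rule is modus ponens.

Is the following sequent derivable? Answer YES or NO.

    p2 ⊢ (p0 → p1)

Truth-table refutation:
  v=000: Γ:[p2=F] Δ:[(p0 → p1)=T] refutes=False
  v=001: Γ:[p2=T] Δ:[(p0 → p1)=T] refutes=False
  v=010: Γ:[p2=F] Δ:[(p0 → p1)=T] refutes=False
  v=011: Γ:[p2=T] Δ:[(p0 → p1)=T] refutes=False
  v=100: Γ:[p2=F] Δ:[(p0 → p1)=F] refutes=False
  v=101: Γ:[p2=T] Δ:[(p0 → p1)=F] refutes=True  ← countermodel

Result: NO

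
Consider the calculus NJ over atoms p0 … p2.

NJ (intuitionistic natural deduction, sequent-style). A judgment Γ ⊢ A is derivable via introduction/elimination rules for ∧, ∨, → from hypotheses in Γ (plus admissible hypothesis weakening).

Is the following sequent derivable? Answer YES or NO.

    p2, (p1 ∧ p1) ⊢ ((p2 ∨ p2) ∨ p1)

Derivation trace:
[∨I₁] p2, (p1 ∧ p1) ⊢ ((p2 ∨ p2) ∨ p1)
  [∨I₂] p2, (p1 ∧ p1) ⊢ (p2 ∨ p2)
    [Wk] p2, (p1 ∧ p1) ⊢ p2
      [Ax] p2 ⊢ p2

Result: YES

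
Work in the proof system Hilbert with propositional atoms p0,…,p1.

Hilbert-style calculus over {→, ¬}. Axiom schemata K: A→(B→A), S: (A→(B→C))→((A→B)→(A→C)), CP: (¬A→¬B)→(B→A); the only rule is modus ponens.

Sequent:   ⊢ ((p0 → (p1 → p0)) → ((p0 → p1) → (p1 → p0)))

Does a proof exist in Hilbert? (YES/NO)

Enumerate valuations to refute Γ ⊢ Δ:
  v=00: Γ:[] Δ:[((p0 → (p1 → p0)) → ((p0 → p1) → (p1 → p0)))=T] refutes=False
  v=01: Γ:[] Δ:[((p0 → (p1 → p0)) → ((p0 → p1) → (p1 → p0)))=F] refutes=True  ← countermodel

Result: NO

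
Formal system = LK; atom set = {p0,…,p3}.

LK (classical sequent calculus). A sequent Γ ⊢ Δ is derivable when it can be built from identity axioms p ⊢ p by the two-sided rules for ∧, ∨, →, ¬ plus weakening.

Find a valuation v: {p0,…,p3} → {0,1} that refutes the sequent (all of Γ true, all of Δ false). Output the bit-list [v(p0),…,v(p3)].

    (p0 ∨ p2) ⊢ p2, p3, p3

Enumerate valuations to refute Γ ⊢ Δ:
  v=0000: Γ:[(p0 ∨ p2)=F] Δ:[p2=F, p3=F, p3=F] refutes=False
  v=0001: Γ:[(p0 ∨ p2)=F] Δ:[p2=F, p3=T, p3=T] refutes=False
  v=0010: Γ:[(p0 ∨ p2)=T] Δ:[p2=T, p3=F, p3=F] refutes=False
  v=0011: Γ:[(p0 ∨ p2)=T] Δ:[p2=T, p3=T, p3=T] refutes=False
  v=0100: Γ:[(p0 ∨ p2)=F] Δ:[p2=F, p3=F, p3=F] refutes=False
  v=0101: Γ:[(p0 ∨ p2)=F] Δ:[p2=F, p3=T, p3=T] refutes=False
  v=0110: Γ:[(p0 ∨ p2)=T] Δ:[p2=T, p3=F, p3=F] refutes=False
  v=0111: Γ:[(p0 ∨ p2)=T] Δ:[p2=T, p3=T, p3=T] refutes=False
  v=1000: Γ:[(p0 ∨ p2)=T] Δ:[p2=F, p3=F, p3=F] refutes=True  ← countermodel

Result: [1, 0, 0, 0]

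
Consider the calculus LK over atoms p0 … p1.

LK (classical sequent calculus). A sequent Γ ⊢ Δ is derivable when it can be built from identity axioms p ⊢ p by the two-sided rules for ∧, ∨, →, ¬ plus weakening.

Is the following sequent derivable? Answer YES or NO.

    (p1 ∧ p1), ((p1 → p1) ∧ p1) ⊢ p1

Derivation (root first):
[∧L] (p1 ∧ p1), ((p1 → p1) ∧ p1) ⊢ p1
  [→L] p1, (p1 ∧ p1), (p1 → p1) ⊢ p1
    [∧L] (p1 ∧ p1) ⊢ p1
      [WL] p1, p1 ⊢ p1
        [Ax] p1 ⊢ p1
    [WL] p1, p1 ⊢ p1
      [Ax] p1 ⊢ p1

Result: YES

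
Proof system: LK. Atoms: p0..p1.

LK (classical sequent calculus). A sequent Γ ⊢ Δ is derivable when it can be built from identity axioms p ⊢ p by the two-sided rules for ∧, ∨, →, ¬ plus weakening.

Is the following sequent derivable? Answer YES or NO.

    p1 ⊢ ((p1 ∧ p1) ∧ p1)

Proof tree:
[∧R] p1 ⊢ ((p1 ∧ p1) ∧ p1)
  [∧R] p1 ⊢ (p1 ∧ p1)
    [Ax] p1 ⊢ p1
    [Ax] p1 ⊢ p1
  [Ax] p1 ⊢ p1

Result: YES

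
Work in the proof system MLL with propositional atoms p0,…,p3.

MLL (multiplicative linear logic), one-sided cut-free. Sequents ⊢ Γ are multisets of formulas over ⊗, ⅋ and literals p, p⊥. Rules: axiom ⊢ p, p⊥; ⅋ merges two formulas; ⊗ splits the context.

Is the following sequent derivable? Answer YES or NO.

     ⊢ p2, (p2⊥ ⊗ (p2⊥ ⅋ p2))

Derivation trace:
[⊗]  ⊢ p2, (p2⊥ ⊗ (p2⊥ ⅋ p2))
  [Ax]  ⊢ p2, p2⊥
  [⅋]  ⊢ (p2⊥ ⅋ p2)
    [Ax]  ⊢ p2, p2⊥

Result: YES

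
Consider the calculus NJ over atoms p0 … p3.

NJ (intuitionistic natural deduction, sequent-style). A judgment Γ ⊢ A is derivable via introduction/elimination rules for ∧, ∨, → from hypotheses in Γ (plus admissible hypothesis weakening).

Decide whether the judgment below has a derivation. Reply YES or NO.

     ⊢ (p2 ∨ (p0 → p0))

Proof tree:
[∨I₂]  ⊢ (p2 ∨ (p0 → p0))
  [→I]  ⊢ (p0 → p0)
    [Ax] p0 ⊢ p0

Result: YES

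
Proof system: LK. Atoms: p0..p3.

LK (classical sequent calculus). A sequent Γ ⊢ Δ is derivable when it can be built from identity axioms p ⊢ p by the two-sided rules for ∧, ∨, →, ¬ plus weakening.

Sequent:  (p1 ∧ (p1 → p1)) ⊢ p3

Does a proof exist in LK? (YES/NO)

Search for a countermodel by truth-table:
  v=0000: Γ:[(p1 ∧ (p1 → p1))=F] Δ:[p3=F] refutes=False
  v=0001: Γ:[(p1 ∧ (p1 → p1))=F] Δ:[p3=T] refutes=False
  v=0010: Γ:[(p1 ∧ (p1 → p1))=F] Δ:[p3=F] refutes=False
  v=0011: Γ:[(p1 ∧ (p1 → p1))=F] Δ:[p3=T] refutes=False
  v=0100: Γ:[(p1 ∧ (p1 → p1))=T] Δ:[p3=F] refutes=True  ← countermodel

Result: NO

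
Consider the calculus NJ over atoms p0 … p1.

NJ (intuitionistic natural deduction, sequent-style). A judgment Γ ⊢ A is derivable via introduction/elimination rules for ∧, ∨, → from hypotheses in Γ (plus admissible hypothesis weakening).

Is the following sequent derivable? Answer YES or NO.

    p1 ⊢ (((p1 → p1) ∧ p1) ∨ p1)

Proof tree:
[∨I₁] p1 ⊢ (((p1 → p1) ∧ p1) ∨ p1)
  [∧I] p1 ⊢ ((p1 → p1) ∧ p1)
    [→I]  ⊢ (p1 → p1)
      [Ax] p1 ⊢ p1
    [Ax] p1 ⊢ p1

Result: YES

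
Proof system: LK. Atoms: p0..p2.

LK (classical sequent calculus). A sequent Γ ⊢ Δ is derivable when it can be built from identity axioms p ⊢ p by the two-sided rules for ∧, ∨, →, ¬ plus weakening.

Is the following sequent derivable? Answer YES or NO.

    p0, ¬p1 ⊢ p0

Derivation trace:
[¬L] p0, ¬p1 ⊢ p0
  [WR] p0 ⊢ p0, p1
    [Ax] p0 ⊢ p0

Result: YES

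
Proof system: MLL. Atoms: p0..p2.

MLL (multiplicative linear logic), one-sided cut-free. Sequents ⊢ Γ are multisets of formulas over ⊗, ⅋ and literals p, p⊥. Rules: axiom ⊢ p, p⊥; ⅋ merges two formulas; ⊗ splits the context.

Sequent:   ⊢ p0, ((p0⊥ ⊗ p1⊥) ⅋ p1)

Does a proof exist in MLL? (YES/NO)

Derivation (root first):
[⅋]  ⊢ p0, ((p0⊥ ⊗ p1⊥) ⅋ p1)
  [⊗]  ⊢ p0, p1, (p0⊥ ⊗ p1⊥)
    [Ax]  ⊢ p0, p0⊥
    [Ax]  ⊢ p1, p1⊥

Result: YES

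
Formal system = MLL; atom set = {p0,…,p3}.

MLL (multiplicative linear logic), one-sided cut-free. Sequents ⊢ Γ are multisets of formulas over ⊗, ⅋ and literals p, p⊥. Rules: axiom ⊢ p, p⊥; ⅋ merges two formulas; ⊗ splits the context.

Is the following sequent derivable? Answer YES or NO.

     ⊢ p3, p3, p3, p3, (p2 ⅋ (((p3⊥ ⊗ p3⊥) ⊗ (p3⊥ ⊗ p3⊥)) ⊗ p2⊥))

Proof tree:
[⅋]  ⊢ p3, p3, p3, p3, (p2 ⅋ (((p3⊥ ⊗ p3⊥) ⊗ (p3⊥ ⊗ p3⊥)) ⊗ p2⊥))
  [⊗]  ⊢ p3, p3, p3, p3, p2, (((p3⊥ ⊗ p3⊥) ⊗ (p3⊥ ⊗ p3⊥)) ⊗ p2⊥)
    [⊗]  ⊢ p3, p3, p3, p3, ((p3⊥ ⊗ p3⊥) ⊗ (p3⊥ ⊗ p3⊥))
      [⊗]  ⊢ p3, p3, (p3⊥ ⊗ p3⊥)
        [Ax]  ⊢ p3, p3⊥
        [Ax]  ⊢ p3, p3⊥
      [⊗]  ⊢ p3, p3, (p3⊥ ⊗ p3⊥)
        [Ax]  ⊢ p3, p3⊥
        [Ax]  ⊢ p3, p3⊥
    [Ax]  ⊢ p2, p2⊥

Result: YES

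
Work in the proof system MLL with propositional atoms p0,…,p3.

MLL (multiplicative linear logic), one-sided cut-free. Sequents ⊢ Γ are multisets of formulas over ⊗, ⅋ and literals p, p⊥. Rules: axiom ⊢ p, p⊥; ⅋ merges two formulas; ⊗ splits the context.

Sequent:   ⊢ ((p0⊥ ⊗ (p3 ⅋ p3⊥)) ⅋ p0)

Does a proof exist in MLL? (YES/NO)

Derivation (root first):
[⅋]  ⊢ ((p0⊥ ⊗ (p3 ⅋ p3⊥)) ⅋ p0)
  [⊗]  ⊢ p0, (p0⊥ ⊗ (p3 ⅋ p3⊥))
    [Ax]  ⊢ p0, p0⊥
    [⅋]  ⊢ (p3 ⅋ p3⊥)
      [Ax]  ⊢ p3, p3⊥

Result: YES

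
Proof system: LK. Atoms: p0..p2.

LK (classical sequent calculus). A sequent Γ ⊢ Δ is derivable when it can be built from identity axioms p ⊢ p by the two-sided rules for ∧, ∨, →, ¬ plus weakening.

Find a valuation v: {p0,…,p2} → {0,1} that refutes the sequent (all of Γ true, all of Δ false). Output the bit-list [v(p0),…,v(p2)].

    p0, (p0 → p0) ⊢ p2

Enumerate valuations to refute Γ ⊢ Δ:
  v=000: Γ:[p0=F, (p0 → p0)=T] Δ:[p2=F] refutes=False
  v=001: Γ:[p0=F, (p0 → p0)=T] Δ:[p2=T] refutes=False
  v=010: Γ:[p0=F, (p0 → p0)=T] Δ:[p2=F] refutes=False
  v=011: Γ:[p0=F, (p0 → p0)=T] Δ:[p2=T] refutes=False
  v=100: Γ:[p0=T, (p0 → p0)=T] Δ:[p2=F] refutes=True  ← countermodel

Result: [1, 0, 0]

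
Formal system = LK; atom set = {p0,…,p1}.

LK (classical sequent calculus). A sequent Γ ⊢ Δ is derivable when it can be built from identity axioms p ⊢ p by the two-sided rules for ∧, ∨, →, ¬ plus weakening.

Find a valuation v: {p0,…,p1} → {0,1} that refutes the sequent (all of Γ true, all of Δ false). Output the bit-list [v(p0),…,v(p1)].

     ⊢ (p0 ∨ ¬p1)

Search for a countermodel by truth-table:
  v=00: Γ:[] Δ:[(p0 ∨ ¬p1)=T] refutes=False
  v=01: Γ:[] Δ:[(p0 ∨ ¬p1)=F] refutes=True  ← countermodel

Result: [0, 1]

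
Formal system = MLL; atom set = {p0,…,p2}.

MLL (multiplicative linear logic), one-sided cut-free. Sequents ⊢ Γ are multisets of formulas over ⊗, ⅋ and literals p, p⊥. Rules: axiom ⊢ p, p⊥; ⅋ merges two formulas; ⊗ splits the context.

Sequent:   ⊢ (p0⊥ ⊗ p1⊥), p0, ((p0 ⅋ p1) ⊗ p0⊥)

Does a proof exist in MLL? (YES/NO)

Derivation trace:
[⊗]  ⊢ (p0⊥ ⊗ p1⊥), p0, ((p0 ⅋ p1) ⊗ p0⊥)
  [⅋]  ⊢ (p0⊥ ⊗ p1⊥), (p0 ⅋ p1)
    [⊗]  ⊢ p0, p1, (p0⊥ ⊗ p1⊥)
      [Ax]  ⊢ p0, p0⊥
      [Ax]  ⊢ p1, p1⊥
  [Ax]  ⊢ p0, p0⊥

Result: YES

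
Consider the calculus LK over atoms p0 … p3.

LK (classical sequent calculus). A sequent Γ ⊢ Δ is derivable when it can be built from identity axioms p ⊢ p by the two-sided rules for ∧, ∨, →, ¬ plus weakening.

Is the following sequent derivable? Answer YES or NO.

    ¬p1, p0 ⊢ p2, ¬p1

Derivation trace:
[WL] ¬p1, p0 ⊢ p2, ¬p1
  [¬R] ¬p1 ⊢ p2, ¬p1
    [WR] p1, ¬p1 ⊢ p2
      [¬L] p1, ¬p1 ⊢ 
        [Ax] p1 ⊢ p1

Result: YES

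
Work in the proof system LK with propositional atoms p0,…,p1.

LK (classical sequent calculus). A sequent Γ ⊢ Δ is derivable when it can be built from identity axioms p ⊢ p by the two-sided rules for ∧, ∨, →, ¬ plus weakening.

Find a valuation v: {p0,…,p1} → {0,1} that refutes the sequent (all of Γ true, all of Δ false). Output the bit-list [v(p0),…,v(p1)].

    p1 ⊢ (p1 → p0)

Enumerate valuations to refute Γ ⊢ Δ:
  v=00: Γ:[p1=F] Δ:[(p1 → p0)=T] refutes=False
  v=01: Γ:[p1=T] Δ:[(p1 → p0)=F] refutes=True  ← countermodel

Result: [0, 1]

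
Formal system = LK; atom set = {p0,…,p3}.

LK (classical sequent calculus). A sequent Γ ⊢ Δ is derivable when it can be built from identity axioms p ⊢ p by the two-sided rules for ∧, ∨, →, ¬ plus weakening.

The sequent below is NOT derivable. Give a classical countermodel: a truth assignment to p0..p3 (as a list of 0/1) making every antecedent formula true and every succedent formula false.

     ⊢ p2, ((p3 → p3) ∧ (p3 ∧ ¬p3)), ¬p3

Enumerate valuations to refute Γ ⊢ Δ:
  v=0000: Γ:[] Δ:[p2=F, ((p3 → p3) ∧ (p3 ∧ ¬p3))=F, ¬p3=T] refutes=False
  v=0001: Γ:[] Δ:[p2=F, ((p3 → p3) ∧ (p3 ∧ ¬p3))=F, ¬p3=F] refutes=True  ← countermodel

Result: [0, 0, 0, 1]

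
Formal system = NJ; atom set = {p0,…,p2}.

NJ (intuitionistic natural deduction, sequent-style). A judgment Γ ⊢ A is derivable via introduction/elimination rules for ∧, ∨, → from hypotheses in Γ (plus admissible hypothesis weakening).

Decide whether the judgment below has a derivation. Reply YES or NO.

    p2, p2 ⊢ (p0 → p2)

Derivation trace:
[→I] p2, p2 ⊢ (p0 → p2)
  [Wk] p2, p2, p0 ⊢ p2
    [Wk] p2, p2 ⊢ p2
      [Ax] p2 ⊢ p2

Result: YES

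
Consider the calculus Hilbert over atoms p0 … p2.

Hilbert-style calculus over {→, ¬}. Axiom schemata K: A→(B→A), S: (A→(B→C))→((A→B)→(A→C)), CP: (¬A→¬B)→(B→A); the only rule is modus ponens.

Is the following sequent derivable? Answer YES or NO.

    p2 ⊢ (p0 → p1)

Enumerate valuations to refute Γ ⊢ Δ:
  v=000: Γ:[p2=F] Δ:[(p0 → p1)=T] refutes=False
  v=001: Γ:[p2=T] Δ:[(p0 → p1)=T] refutes=False
  v=010: Γ:[p2=F] Δ:[(p0 → p1)=T] refutes=False
  v=011: Γ:[p2=T] Δ:[(p0 → p1)=T] refutes=False
  v=100: Γ:[p2=F] Δ:[(p0 → p1)=F] refutes=False
  v=101: Γ:[p2=T] Δ:[(p0 → p1)=F] refutes=True  ← countermodel

Result: NO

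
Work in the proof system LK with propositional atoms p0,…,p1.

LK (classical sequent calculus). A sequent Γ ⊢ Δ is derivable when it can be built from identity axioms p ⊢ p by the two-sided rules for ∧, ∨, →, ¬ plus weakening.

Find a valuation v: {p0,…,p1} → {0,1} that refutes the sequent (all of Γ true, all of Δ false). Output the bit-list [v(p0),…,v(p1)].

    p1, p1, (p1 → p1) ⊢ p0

Search for a countermodel by truth-table:
  v=00: Γ:[p1=F, p1=F, (p1 → p1)=T] Δ:[p0=F] refutes=False
  v=01: Γ:[p1=T, p1=T, (p1 → p1)=T] Δ:[p0=F] refutes=True  ← countermodel

Result: [0, 1]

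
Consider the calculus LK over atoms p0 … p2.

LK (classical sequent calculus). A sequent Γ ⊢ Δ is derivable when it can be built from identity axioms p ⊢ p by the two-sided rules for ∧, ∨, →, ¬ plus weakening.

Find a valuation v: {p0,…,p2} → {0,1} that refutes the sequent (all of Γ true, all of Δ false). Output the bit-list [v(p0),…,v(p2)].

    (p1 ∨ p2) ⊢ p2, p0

Search for a countermodel by truth-table:
  v=000: Γ:[(p1 ∨ p2)=F] Δ:[p2=F, p0=F] refutes=False
  v=001: Γ:[(p1 ∨ p2)=T] Δ:[p2=T, p0=F] refutes=False
  v=010: Γ:[(p1 ∨ p2)=T] Δ:[p2=F, p0=F] refutes=True  ← countermodel

Result: [0, 1, 0]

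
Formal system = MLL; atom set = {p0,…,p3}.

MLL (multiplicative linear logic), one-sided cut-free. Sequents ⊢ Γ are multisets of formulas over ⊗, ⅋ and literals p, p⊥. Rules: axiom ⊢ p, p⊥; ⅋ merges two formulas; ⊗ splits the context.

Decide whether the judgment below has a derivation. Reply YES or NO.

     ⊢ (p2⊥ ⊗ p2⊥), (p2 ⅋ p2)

Derivation (root first):
[⅋]  ⊢ (p2⊥ ⊗ p2⊥), (p2 ⅋ p2)
  [⊗]  ⊢ p2, p2, (p2⊥ ⊗ p2⊥)
    [Ax]  ⊢ p2, p2⊥
    [Ax]  ⊢ p2, p2⊥

Result: YES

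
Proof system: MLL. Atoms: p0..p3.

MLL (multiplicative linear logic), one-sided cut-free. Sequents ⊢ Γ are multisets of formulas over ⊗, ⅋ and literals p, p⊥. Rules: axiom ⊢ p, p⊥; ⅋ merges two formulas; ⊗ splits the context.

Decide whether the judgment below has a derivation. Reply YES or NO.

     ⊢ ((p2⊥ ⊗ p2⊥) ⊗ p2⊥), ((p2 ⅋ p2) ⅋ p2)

Proof tree:
[⅋]  ⊢ ((p2⊥ ⊗ p2⊥) ⊗ p2⊥), ((p2 ⅋ p2) ⅋ p2)
  [⅋]  ⊢ p2, ((p2⊥ ⊗ p2⊥) ⊗ p2⊥), (p2 ⅋ p2)
    [⊗]  ⊢ p2, p2, p2, ((p2⊥ ⊗ p2⊥) ⊗ p2⊥)
      [⊗]  ⊢ p2, p2, (p2⊥ ⊗ p2⊥)
        [Ax]  ⊢ p2, p2⊥
        [Ax]  ⊢ p2, p2⊥
      [Ax]  ⊢ p2, p2⊥

Result: YES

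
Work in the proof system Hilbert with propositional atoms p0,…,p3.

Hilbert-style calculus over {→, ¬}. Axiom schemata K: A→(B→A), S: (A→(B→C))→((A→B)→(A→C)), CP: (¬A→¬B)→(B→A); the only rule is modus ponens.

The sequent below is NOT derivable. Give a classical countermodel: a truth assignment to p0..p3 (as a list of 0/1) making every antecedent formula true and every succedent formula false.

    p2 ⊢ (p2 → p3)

Search for a countermodel by truth-table:
  v=0000: Γ:[p2=F] Δ:[(p2 → p3)=T] refutes=False
  v=0001: Γ:[p2=F] Δ:[(p2 → p3)=T] refutes=False
  v=0010: Γ:[p2=T] Δ:[(p2 → p3)=F] refutes=True  ← countermodel

Result: [0, 0, 1, 0]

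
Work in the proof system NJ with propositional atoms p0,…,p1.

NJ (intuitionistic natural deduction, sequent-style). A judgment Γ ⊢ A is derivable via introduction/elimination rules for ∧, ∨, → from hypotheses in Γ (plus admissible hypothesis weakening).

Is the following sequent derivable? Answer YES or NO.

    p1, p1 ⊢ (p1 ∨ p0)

Proof tree:
[∨I₁] p1, p1 ⊢ (p1 ∨ p0)
  [Wk] p1, p1 ⊢ p1
    [Ax] p1 ⊢ p1

Result: YES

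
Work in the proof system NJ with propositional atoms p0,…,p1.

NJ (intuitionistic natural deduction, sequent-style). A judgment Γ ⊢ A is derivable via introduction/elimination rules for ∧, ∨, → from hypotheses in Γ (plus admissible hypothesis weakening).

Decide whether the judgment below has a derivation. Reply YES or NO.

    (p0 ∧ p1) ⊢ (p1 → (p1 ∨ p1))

Proof tree:
[→I] (p0 ∧ p1) ⊢ (p1 → (p1 ∨ p1))
  [Wk] p1, (p0 ∧ p1) ⊢ (p1 ∨ p1)
    [∨I₁] p1 ⊢ (p1 ∨ p1)
      [Ax] p1 ⊢ p1

Result: YES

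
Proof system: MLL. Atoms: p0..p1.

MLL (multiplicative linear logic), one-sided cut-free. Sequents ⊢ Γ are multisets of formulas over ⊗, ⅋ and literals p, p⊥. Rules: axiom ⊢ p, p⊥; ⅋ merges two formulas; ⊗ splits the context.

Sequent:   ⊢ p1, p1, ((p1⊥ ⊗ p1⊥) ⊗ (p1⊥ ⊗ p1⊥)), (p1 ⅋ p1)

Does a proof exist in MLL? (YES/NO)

Derivation trace:
[⅋]  ⊢ p1, p1, ((p1⊥ ⊗ p1⊥) ⊗ (p1⊥ ⊗ p1⊥)), (p1 ⅋ p1)
  [⊗]  ⊢ p1, p1, p1, p1, ((p1⊥ ⊗ p1⊥) ⊗ (p1⊥ ⊗ p1⊥))
    [⊗]  ⊢ p1, p1, (p1⊥ ⊗ p1⊥)
      [Ax]  ⊢ p1, p1⊥
      [Ax]  ⊢ p1, p1⊥
    [⊗]  ⊢ p1, p1, (p1⊥ ⊗ p1⊥)
      [Ax]  ⊢ p1, p1⊥
      [Ax]  ⊢ p1, p1⊥

Result: YES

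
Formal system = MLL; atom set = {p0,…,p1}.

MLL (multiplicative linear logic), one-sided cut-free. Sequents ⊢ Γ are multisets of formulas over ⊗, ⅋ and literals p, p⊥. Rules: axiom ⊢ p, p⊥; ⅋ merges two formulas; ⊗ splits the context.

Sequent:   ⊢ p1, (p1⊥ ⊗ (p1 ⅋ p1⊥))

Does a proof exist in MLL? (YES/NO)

Proof tree:
[⊗]  ⊢ p1, (p1⊥ ⊗ (p1 ⅋ p1⊥))
  [Ax]  ⊢ p1, p1⊥
  [⅋]  ⊢ (p1 ⅋ p1⊥)
    [Ax]  ⊢ p1, p1⊥

Result: YES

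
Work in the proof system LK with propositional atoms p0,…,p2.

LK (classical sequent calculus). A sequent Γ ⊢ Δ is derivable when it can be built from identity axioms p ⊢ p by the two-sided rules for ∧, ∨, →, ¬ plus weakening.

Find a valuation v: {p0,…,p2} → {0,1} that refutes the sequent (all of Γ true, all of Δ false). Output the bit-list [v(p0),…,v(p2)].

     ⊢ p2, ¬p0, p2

Enumerate valuations to refute Γ ⊢ Δ:
  v=000: Γ:[] Δ:[p2=F, ¬p0=T, p2=F] refutes=False
  v=001: Γ:[] Δ:[p2=T, ¬p0=T, p2=T] refutes=False
  v=010: Γ:[] Δ:[p2=F, ¬p0=T, p2=F] refutes=False
  v=011: Γ:[] Δ:[p2=T, ¬p0=T, p2=T] refutes=False
  v=100: Γ:[] Δ:[p2=F, ¬p0=F, p2=F] refutes=True  ← countermodel

Result: [1, 0, 0]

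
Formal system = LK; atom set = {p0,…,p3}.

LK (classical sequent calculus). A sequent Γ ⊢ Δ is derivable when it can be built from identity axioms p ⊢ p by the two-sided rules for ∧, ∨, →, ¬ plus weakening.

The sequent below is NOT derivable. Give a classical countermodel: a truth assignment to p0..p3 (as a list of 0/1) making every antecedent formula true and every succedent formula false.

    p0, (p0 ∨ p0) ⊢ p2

Search for a countermodel by truth-table:
  v=0000: Γ:[p0=F, (p0 ∨ p0)=F] Δ:[p2=F] refutes=False
  v=0001: Γ:[p0=F, (p0 ∨ p0)=F] Δ:[p2=F] refutes=False
  v=0010: Γ:[p0=F, (p0 ∨ p0)=F] Δ:[p2=T] refutes=False
  v=0011: Γ:[p0=F, (p0 ∨ p0)=F] Δ:[p2=T] refutes=False
  v=0100: Γ:[p0=F, (p0 ∨ p0)=F] Δ:[p2=F] refutes=False
  v=0101: Γ:[p0=F, (p0 ∨ p0)=F] Δ:[p2=F] refutes=False
  v=0110: Γ:[p0=F, (p0 ∨ p0)=F] Δ:[p2=T] refutes=False
  v=0111: Γ:[p0=F, (p0 ∨ p0)=F] Δ:[p2=T] refutes=False
  v=1000: Γ:[p0=T, (p0 ∨ p0)=T] Δ:[p2=F] refutes=True  ← countermodel

Result: [1, 0, 0, 0]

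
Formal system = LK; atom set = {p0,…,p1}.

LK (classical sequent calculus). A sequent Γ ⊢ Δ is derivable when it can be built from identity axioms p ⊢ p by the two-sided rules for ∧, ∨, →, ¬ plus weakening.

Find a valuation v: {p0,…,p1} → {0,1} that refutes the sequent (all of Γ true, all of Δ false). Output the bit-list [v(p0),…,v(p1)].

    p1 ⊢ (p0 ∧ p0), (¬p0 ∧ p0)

Search for a countermodel by truth-table:
  v=00: Γ:[p1=F] Δ:[(p0 ∧ p0)=F, (¬p0 ∧ p0)=F] refutes=False
  v=01: Γ:[p1=T] Δ:[(p0 ∧ p0)=F, (¬p0 ∧ p0)=F] refutes=True  ← countermodel

Result: [0, 1]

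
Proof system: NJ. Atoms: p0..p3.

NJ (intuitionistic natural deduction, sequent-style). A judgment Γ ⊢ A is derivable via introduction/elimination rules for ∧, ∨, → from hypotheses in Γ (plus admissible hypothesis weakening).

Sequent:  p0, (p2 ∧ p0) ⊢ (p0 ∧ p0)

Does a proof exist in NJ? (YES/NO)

Derivation (root first):
[Wk] p0, (p2 ∧ p0) ⊢ (p0 ∧ p0)
  [∧I] p0 ⊢ (p0 ∧ p0)
    [Ax] p0 ⊢ p0
    [Ax] p0 ⊢ p0

Result: YES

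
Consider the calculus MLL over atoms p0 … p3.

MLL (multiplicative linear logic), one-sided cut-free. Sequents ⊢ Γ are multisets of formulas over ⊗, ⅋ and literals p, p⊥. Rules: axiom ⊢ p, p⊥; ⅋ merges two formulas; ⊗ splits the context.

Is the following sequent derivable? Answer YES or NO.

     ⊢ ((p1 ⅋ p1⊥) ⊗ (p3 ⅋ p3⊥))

Derivation trace:
[⊗]  ⊢ ((p1 ⅋ p1⊥) ⊗ (p3 ⅋ p3⊥))
  [⅋]  ⊢ (p1 ⅋ p1⊥)
    [Ax]  ⊢ p1, p1⊥
  [⅋]  ⊢ (p3 ⅋ p3⊥)
    [Ax]  ⊢ p3, p3⊥

Result: YES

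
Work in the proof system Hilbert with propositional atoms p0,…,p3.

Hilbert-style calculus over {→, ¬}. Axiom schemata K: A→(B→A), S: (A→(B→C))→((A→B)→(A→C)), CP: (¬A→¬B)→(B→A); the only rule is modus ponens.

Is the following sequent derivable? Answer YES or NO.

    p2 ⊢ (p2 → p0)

Truth-table refutation:
  v=0000: Γ:[p2=F] Δ:[(p2 → p0)=T] refutes=False
  v=0001: Γ:[p2=F] Δ:[(p2 → p0)=T] refutes=False
  v=0010: Γ:[p2=T] Δ:[(p2 → p0)=F] refutes=True  ← countermodel

Result: NO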